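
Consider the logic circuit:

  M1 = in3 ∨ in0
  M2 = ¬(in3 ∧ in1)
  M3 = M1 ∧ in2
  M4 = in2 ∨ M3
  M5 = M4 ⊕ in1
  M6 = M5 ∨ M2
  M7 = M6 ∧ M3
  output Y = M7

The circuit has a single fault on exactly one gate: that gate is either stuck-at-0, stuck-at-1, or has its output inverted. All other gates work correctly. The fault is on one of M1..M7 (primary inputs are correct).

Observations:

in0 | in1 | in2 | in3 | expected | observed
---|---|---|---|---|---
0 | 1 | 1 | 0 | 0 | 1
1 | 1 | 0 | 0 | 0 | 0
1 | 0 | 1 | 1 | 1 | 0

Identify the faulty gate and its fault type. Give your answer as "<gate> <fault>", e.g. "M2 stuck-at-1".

M1 inverted output

Fault-free values for test 1 (in0=0, in1=1, in2=1, in3=0): M1=0, M2=1, M3=0, M4=1, M5=0, M6=1, M7=0, giving Y=0. Observed 1.
Test 1: faults giving observed 1 are {M1 stuck-at-1, M1 inverted output, M3 stuck-at-1, M3 inverted output, M7 stuck-at-1, M7 inverted output}.
Test 2 (in0=1, in1=1, in2=0, in3=0): fault-free M1=1, M2=1, M3=0, M4=0, M5=1, M6=1, M7=0 → 0; observed 0. Eliminates M3 stuck-at-1, M3 inverted output, M7 stuck-at-1, M7 inverted output.
Test 3 (in0=1, in1=0, in2=1, in3=1): fault-free M1=1, M2=1, M3=1, M4=1, M5=1, M6=1, M7=1 → 1; observed 0. Eliminates M1 stuck-at-1.
Only M1 inverted output is consistent with every test.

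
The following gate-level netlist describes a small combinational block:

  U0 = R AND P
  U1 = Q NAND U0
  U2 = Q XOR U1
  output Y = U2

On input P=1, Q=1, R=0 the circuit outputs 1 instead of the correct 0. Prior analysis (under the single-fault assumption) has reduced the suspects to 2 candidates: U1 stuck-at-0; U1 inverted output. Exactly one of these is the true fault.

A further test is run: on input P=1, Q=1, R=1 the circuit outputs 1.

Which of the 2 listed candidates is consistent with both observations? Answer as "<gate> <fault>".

Evaluate each candidate on input P=1, Q=1, R=1:
  U1 stuck-at-0: U0=1, U1=0 [stuck-at-0], U2=1 → 1 — matches
  U1 inverted output: U0=1, U1=1 [inverted output], U2=0 → 0 — eliminated
Only U1 stuck-at-0 reproduces the observed 1.

U1 stuck-at-0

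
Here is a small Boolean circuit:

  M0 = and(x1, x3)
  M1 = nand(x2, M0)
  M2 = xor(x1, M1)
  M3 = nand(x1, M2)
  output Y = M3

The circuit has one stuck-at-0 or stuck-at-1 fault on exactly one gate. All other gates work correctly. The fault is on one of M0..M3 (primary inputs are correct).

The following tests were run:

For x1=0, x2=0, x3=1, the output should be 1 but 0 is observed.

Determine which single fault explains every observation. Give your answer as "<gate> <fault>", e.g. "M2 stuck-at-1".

M3 stuck-at-0

Fault-free values for test 1 (x1=0, x2=0, x3=1): M0=0, M1=1, M2=1, M3=1, giving Y=1. Observed 0.
Test 1: faults giving observed 0 are {M3 stuck-at-0}.
Only M3 stuck-at-0 is consistent with every test.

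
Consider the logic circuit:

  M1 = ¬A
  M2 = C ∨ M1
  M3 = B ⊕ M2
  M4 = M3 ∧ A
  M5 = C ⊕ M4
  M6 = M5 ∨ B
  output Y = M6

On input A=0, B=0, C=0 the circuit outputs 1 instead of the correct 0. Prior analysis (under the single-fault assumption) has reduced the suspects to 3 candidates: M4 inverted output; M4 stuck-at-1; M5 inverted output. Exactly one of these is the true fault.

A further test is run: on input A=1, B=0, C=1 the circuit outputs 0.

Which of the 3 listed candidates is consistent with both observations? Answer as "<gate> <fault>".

M4 stuck-at-1

Evaluate each candidate on input A=1, B=0, C=1:
  M4 inverted output: M1=0, M2=1, M3=1, M4=0 [inverted output], M5=1, M6=1 → 1 — eliminated
  M4 stuck-at-1: M1=0, M2=1, M3=1, M4=1 [stuck-at-1], M5=0, M6=0 → 0 — matches
  M5 inverted output: M1=0, M2=1, M3=1, M4=1, M5=1 [inverted output], M6=1 → 1 — eliminated
Only M4 stuck-at-1 reproduces the observed 0.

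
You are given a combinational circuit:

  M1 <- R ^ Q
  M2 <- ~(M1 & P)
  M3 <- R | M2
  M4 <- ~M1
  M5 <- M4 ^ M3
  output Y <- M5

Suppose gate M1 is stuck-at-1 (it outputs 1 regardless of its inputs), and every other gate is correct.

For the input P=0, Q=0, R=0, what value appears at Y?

1

Propagate with M1 forced: M1=1 [stuck-at-1], M2=1, M3=1, M4=0, M5=1.
So Y = 1. (Without the fault it would be 0.)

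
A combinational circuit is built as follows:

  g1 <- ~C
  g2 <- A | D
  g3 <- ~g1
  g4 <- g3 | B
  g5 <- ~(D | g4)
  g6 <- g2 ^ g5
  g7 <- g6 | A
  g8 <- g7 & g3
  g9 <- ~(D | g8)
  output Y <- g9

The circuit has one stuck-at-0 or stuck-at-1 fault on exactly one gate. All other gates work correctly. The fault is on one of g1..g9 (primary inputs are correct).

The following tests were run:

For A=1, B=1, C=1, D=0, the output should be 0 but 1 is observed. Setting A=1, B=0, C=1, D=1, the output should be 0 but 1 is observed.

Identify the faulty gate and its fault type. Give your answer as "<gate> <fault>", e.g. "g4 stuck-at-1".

Fault-free values for test 1 (A=1, B=1, C=1, D=0): g1=0, g2=1, g3=1, g4=1, g5=0, g6=1, g7=1, g8=1, g9=0, giving Y=0. Observed 1.
Test 1: faults giving observed 1 are {g1 stuck-at-1, g3 stuck-at-0, g7 stuck-at-0, g8 stuck-at-0, g9 stuck-at-1}.
Test 2 (A=1, B=0, C=1, D=1): fault-free g1=0, g2=1, g3=1, g4=1, g5=0, g6=1, g7=1, g8=1, g9=0 → 0; observed 1. Eliminates g1 stuck-at-1, g3 stuck-at-0, g7 stuck-at-0, g8 stuck-at-0.
Only g9 stuck-at-1 is consistent with every test.

g9 stuck-at-1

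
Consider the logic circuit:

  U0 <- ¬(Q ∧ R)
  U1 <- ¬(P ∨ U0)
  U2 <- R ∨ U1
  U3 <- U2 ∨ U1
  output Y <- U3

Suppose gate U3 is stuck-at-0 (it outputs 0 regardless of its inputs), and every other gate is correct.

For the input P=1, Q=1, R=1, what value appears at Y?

0

Propagate with U3 forced: U0=0, U1=0, U2=1, U3=0 [stuck-at-0].
So Y = 0. (Without the fault it would be 1.)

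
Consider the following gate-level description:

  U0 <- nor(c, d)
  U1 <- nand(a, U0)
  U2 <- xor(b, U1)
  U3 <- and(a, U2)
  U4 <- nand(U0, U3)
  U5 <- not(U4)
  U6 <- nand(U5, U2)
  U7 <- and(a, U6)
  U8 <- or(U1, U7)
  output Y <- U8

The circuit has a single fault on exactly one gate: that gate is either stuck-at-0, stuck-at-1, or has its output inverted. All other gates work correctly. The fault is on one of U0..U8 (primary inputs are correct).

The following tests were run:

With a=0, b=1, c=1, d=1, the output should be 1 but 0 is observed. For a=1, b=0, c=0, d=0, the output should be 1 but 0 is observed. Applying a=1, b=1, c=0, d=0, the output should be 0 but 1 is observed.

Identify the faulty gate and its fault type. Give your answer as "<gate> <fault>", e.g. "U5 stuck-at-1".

U8 inverted output

Fault-free values for test 1 (a=0, b=1, c=1, d=1): U0=0, U1=1, U2=0, U3=0, U4=1, U5=0, U6=1, U7=0, U8=1, giving Y=1. Observed 0.
Test 1: faults giving observed 0 are {U1 stuck-at-0, U1 inverted output, U8 stuck-at-0, U8 inverted output}.
Test 2 (a=1, b=0, c=0, d=0): fault-free U0=1, U1=0, U2=0, U3=0, U4=1, U5=0, U6=1, U7=1, U8=1 → 1; observed 0. Eliminates U1 stuck-at-0, U1 inverted output.
Test 3 (a=1, b=1, c=0, d=0): fault-free U0=1, U1=0, U2=1, U3=1, U4=0, U5=1, U6=0, U7=0, U8=0 → 0; observed 1. Eliminates U8 stuck-at-0.
Only U8 inverted output is consistent with every test.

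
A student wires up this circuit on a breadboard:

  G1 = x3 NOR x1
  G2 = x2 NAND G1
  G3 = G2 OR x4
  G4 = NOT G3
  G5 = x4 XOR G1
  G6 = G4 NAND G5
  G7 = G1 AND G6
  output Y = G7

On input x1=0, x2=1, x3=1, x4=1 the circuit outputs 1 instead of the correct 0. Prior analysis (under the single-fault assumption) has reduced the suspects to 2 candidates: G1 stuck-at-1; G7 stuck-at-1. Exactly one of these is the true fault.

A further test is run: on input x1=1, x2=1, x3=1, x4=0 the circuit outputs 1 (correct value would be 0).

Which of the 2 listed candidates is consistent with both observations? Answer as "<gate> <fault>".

G7 stuck-at-1

Evaluate each candidate on input x1=1, x2=1, x3=1, x4=0:
  G1 stuck-at-1: G1=1 [stuck-at-1], G2=0, G3=0, G4=1, G5=1, G6=0, G7=0 → 0 — eliminated
  G7 stuck-at-1: G1=0, G2=1, G3=1, G4=0, G5=0, G6=1, G7=1 [stuck-at-1] → 1 — matches
Only G7 stuck-at-1 reproduces the observed 1.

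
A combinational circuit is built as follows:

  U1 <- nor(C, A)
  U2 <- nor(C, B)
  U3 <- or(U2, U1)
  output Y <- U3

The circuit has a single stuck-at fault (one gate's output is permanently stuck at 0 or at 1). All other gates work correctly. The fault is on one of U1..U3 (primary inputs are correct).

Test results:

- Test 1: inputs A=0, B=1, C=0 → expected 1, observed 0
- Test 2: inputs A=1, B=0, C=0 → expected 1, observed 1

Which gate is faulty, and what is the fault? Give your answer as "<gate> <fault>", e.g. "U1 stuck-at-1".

Fault-free values for test 1 (A=0, B=1, C=0): U1=1, U2=0, U3=1, giving Y=1. Observed 0.
Test 1: faults giving observed 0 are {U1 stuck-at-0, U3 stuck-at-0}.
Test 2 (A=1, B=0, C=0): fault-free U1=0, U2=1, U3=1 → 1; observed 1. Eliminates U3 stuck-at-0.
Only U1 stuck-at-0 is consistent with every test.

U1 stuck-at-0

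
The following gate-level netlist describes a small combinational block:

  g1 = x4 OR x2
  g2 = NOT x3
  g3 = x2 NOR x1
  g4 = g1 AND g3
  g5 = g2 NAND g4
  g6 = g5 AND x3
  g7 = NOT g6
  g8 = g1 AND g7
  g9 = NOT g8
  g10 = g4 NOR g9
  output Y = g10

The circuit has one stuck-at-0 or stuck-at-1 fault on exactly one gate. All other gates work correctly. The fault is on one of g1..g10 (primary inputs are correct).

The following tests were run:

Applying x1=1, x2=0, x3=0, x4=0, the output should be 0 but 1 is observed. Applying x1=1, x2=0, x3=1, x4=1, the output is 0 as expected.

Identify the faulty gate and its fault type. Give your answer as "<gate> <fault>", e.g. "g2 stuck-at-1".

g1 stuck-at-1

Fault-free values for test 1 (x1=1, x2=0, x3=0, x4=0): g1=0, g2=1, g3=0, g4=0, g5=1, g6=0, g7=1, g8=0, g9=1, g10=0, giving Y=0. Observed 1.
Test 1: faults giving observed 1 are {g1 stuck-at-1, g8 stuck-at-1, g9 stuck-at-0, g10 stuck-at-1}.
Test 2 (x1=1, x2=0, x3=1, x4=1): fault-free g1=1, g2=0, g3=0, g4=0, g5=1, g6=1, g7=0, g8=0, g9=1, g10=0 → 0; observed 0. Eliminates g8 stuck-at-1, g9 stuck-at-0, g10 stuck-at-1.
Only g1 stuck-at-1 is consistent with every test.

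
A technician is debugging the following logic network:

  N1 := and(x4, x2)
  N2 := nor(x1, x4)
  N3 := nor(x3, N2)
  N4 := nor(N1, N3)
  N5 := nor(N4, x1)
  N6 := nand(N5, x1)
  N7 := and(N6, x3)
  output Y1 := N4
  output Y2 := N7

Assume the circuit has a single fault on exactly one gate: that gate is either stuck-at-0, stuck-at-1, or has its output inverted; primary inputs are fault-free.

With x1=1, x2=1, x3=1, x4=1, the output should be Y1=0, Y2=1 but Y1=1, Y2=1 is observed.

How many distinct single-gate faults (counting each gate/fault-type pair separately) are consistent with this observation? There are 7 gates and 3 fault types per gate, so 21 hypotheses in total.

4

Fault-free: N1=1, N2=0, N3=0, N4=0, N5=0, N6=1, N7=1 → Y1=0, Y2=1. Observed Y1=1, Y2=1.
  N1: stuck-at-0, inverted output ✓; others ✗
  N2: none of the 3 fault types match ✗
  N3: none of the 3 fault types match ✗
  N4: stuck-at-1, inverted output ✓; others ✗
  N5: none of the 3 fault types match ✗
  N6: none of the 3 fault types match ✗
  N7: none of the 3 fault types match ✗
Consistent faults: {N1 stuck-at-0, N1 inverted output, N4 stuck-at-1, N4 inverted output} — 4 in all.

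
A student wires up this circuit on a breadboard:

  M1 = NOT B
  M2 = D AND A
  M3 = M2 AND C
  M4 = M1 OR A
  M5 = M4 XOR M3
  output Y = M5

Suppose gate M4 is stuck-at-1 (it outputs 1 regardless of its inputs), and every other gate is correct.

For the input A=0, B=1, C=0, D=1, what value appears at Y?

1

Propagate with M4 forced: M1=0, M2=0, M3=0, M4=1 [stuck-at-1], M5=1.
So Y = 1. (Without the fault it would be 0.)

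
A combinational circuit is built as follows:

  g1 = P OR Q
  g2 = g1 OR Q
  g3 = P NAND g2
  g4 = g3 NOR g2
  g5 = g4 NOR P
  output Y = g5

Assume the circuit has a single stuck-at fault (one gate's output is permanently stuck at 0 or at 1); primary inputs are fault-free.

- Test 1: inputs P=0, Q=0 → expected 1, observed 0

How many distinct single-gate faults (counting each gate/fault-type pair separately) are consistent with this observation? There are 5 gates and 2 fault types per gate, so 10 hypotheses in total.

3

Fault-free: g1=0, g2=0, g3=1, g4=0, g5=1 → 1. Observed 0.
  g1 stuck-at-0: output 1 ✗
  g1 stuck-at-1: output 1 ✗
  g2 stuck-at-0: output 1 ✗
  g2 stuck-at-1: output 1 ✗
  g3 stuck-at-0: output 0 ✓
  g3 stuck-at-1: output 1 ✗
  g4 stuck-at-0: output 1 ✗
  g4 stuck-at-1: output 0 ✓
  g5 stuck-at-0: output 0 ✓
  g5 stuck-at-1: output 1 ✗
Consistent faults: {g3 stuck-at-0, g4 stuck-at-1, g5 stuck-at-0} — 3 in all.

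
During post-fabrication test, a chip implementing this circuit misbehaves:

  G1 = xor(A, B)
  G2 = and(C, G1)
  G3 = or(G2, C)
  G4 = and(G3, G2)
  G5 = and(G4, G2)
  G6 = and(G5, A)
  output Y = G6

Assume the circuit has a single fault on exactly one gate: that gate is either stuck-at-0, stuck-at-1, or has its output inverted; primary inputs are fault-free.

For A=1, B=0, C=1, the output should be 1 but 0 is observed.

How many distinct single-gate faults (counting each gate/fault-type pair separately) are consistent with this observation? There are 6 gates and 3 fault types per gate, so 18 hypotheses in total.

12

Fault-free: G1=1, G2=1, G3=1, G4=1, G5=1, G6=1 → 1. Observed 0.
  G1: stuck-at-0, inverted output ✓; others ✗
  G2: stuck-at-0, inverted output ✓; others ✗
  G3: stuck-at-0, inverted output ✓; others ✗
  G4: stuck-at-0, inverted output ✓; others ✗
  G5: stuck-at-0, inverted output ✓; others ✗
  G6: stuck-at-0, inverted output ✓; others ✗
Consistent faults: {G1 stuck-at-0, G1 inverted output, G2 stuck-at-0, G2 inverted output, G3 stuck-at-0, G3 inverted output, G4 stuck-at-0, G4 inverted output, G5 stuck-at-0, G5 inverted output, G6 stuck-at-0, G6 inverted output} — 12 in all.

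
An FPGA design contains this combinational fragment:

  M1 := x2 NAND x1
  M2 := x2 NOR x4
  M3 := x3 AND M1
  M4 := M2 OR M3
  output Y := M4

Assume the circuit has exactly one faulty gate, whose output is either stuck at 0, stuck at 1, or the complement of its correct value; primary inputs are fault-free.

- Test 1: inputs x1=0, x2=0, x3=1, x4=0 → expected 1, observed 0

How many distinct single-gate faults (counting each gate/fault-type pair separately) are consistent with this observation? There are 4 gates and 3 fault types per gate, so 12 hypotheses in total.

2

Fault-free: M1=1, M2=1, M3=1, M4=1 → 1. Observed 0.
  M1 stuck-at-0: output 1 ✗
  M1 stuck-at-1: output 1 ✗
  M1 inverted output: output 1 ✗
  M2 stuck-at-0: output 1 ✗
  M2 stuck-at-1: output 1 ✗
  M2 inverted output: output 1 ✗
  M3 stuck-at-0: output 1 ✗
  M3 stuck-at-1: output 1 ✗
  M3 inverted output: output 1 ✗
  M4 stuck-at-0: output 0 ✓
  M4 stuck-at-1: output 1 ✗
  M4 inverted output: output 0 ✓
Consistent faults: {M4 stuck-at-0, M4 inverted output} — 2 in all.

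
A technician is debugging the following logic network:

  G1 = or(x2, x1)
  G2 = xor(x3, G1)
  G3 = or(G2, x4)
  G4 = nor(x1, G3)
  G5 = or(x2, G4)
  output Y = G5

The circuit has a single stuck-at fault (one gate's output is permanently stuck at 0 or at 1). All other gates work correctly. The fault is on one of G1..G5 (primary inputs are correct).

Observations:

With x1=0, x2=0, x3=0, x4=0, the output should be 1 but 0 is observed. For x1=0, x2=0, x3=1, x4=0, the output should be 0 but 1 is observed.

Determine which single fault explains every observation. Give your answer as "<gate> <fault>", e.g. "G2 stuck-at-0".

G1 stuck-at-1

Fault-free values for test 1 (x1=0, x2=0, x3=0, x4=0): G1=0, G2=0, G3=0, G4=1, G5=1, giving Y=1. Observed 0.
Test 1: faults giving observed 0 are {G1 stuck-at-1, G2 stuck-at-1, G3 stuck-at-1, G4 stuck-at-0, G5 stuck-at-0}.
Test 2 (x1=0, x2=0, x3=1, x4=0): fault-free G1=0, G2=1, G3=1, G4=0, G5=0 → 0; observed 1. Eliminates G2 stuck-at-1, G3 stuck-at-1, G4 stuck-at-0, G5 stuck-at-0.
Only G1 stuck-at-1 is consistent with every test.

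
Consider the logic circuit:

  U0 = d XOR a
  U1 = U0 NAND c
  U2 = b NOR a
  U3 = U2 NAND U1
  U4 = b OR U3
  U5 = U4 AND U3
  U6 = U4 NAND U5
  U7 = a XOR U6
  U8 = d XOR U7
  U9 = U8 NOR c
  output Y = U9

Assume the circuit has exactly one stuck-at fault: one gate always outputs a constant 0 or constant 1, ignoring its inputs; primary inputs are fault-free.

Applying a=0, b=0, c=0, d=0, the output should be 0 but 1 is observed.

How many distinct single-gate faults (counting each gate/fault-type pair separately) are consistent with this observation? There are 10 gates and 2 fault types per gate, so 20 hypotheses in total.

Fault-free: U0=0, U1=1, U2=1, U3=0, U4=0, U5=0, U6=1, U7=1, U8=1, U9=0 → 0. Observed 1.
  U0: none of the 2 fault types match ✗
  U1: stuck-at-0 ✓; others ✗
  U2: stuck-at-0 ✓; others ✗
  U3: stuck-at-1 ✓; others ✗
  U4: none of the 2 fault types match ✗
  U5: none of the 2 fault types match ✗
  U6: stuck-at-0 ✓; others ✗
  U7: stuck-at-0 ✓; others ✗
  U8: stuck-at-0 ✓; others ✗
  U9: stuck-at-1 ✓; others ✗
Consistent faults: {U1 stuck-at-0, U2 stuck-at-0, U3 stuck-at-1, U6 stuck-at-0, U7 stuck-at-0, U8 stuck-at-0, U9 stuck-at-1} — 7 in all.

7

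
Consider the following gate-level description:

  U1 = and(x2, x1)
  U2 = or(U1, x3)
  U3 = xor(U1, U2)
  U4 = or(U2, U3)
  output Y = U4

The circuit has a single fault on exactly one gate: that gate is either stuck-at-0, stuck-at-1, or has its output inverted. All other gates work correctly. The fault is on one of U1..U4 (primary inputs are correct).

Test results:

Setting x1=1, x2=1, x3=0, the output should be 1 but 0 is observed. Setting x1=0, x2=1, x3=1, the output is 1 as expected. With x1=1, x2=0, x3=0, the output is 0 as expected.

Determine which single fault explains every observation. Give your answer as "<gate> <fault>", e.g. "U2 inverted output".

U1 stuck-at-0

Fault-free values for test 1 (x1=1, x2=1, x3=0): U1=1, U2=1, U3=0, U4=1, giving Y=1. Observed 0.
Test 1: faults giving observed 0 are {U1 stuck-at-0, U1 inverted output, U4 stuck-at-0, U4 inverted output}.
Test 2 (x1=0, x2=1, x3=1): fault-free U1=0, U2=1, U3=1, U4=1 → 1; observed 1. Eliminates U4 stuck-at-0, U4 inverted output.
Test 3 (x1=1, x2=0, x3=0): fault-free U1=0, U2=0, U3=0, U4=0 → 0; observed 0. Eliminates U1 inverted output.
Only U1 stuck-at-0 is consistent with every test.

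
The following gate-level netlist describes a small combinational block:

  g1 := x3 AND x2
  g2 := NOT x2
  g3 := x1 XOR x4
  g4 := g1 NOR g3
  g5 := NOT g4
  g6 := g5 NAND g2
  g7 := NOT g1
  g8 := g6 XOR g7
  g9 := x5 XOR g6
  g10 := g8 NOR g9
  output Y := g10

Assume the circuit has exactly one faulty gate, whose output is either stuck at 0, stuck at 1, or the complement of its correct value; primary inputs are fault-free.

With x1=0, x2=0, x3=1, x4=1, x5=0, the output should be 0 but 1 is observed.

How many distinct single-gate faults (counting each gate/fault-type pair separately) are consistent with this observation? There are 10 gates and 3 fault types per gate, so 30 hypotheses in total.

Fault-free: g1=0, g2=1, g3=1, g4=0, g5=1, g6=0, g7=1, g8=1, g9=0, g10=0 → 0. Observed 1.
  g1: stuck-at-1, inverted output ✓; others ✗
  g2: none of the 3 fault types match ✗
  g3: none of the 3 fault types match ✗
  g4: none of the 3 fault types match ✗
  g5: none of the 3 fault types match ✗
  g6: none of the 3 fault types match ✗
  g7: stuck-at-0, inverted output ✓; others ✗
  g8: stuck-at-0, inverted output ✓; others ✗
  g9: none of the 3 fault types match ✗
  g10: stuck-at-1, inverted output ✓; others ✗
Consistent faults: {g1 stuck-at-1, g1 inverted output, g7 stuck-at-0, g7 inverted output, g8 stuck-at-0, g8 inverted output, g10 stuck-at-1, g10 inverted output} — 8 in all.

8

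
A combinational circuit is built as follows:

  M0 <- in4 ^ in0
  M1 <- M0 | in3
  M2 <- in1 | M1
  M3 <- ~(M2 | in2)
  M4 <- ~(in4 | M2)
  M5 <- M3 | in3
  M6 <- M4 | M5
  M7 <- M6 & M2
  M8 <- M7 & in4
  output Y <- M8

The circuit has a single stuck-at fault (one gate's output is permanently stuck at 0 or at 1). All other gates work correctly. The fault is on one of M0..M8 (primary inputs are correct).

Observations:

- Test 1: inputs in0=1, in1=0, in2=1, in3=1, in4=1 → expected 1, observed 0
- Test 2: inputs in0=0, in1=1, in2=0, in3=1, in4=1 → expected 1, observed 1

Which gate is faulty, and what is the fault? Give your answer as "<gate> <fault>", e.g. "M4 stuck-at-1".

M1 stuck-at-0

Fault-free values for test 1 (in0=1, in1=0, in2=1, in3=1, in4=1): M0=0, M1=1, M2=1, M3=0, M4=0, M5=1, M6=1, M7=1, M8=1, giving Y=1. Observed 0.
Test 1: faults giving observed 0 are {M1 stuck-at-0, M2 stuck-at-0, M5 stuck-at-0, M6 stuck-at-0, M7 stuck-at-0, M8 stuck-at-0}.
Test 2 (in0=0, in1=1, in2=0, in3=1, in4=1): fault-free M0=1, M1=1, M2=1, M3=0, M4=0, M5=1, M6=1, M7=1, M8=1 → 1; observed 1. Eliminates M2 stuck-at-0, M5 stuck-at-0, M6 stuck-at-0, M7 stuck-at-0, M8 stuck-at-0.
Only M1 stuck-at-0 is consistent with every test.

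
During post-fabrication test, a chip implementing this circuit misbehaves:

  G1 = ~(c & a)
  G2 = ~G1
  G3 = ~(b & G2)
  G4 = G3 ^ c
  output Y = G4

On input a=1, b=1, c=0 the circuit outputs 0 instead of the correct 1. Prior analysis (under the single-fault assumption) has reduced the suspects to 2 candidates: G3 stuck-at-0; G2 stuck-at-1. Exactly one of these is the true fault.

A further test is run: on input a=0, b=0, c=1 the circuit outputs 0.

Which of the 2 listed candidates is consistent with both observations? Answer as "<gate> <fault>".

Evaluate each candidate on input a=0, b=0, c=1:
  G3 stuck-at-0: G1=1, G2=0, G3=0 [stuck-at-0], G4=1 → 1 — eliminated
  G2 stuck-at-1: G1=1, G2=1 [stuck-at-1], G3=1, G4=0 → 0 — matches
Only G2 stuck-at-1 reproduces the observed 0.

G2 stuck-at-1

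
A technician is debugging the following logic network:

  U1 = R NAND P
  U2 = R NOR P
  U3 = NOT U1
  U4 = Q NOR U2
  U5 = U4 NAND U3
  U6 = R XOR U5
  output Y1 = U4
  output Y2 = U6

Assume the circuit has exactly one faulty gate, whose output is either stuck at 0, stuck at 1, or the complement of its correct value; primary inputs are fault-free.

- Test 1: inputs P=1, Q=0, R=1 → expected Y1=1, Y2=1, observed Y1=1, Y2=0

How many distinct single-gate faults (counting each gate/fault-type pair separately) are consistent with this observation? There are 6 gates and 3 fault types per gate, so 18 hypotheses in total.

Fault-free: U1=0, U2=0, U3=1, U4=1, U5=0, U6=1 → Y1=1, Y2=1. Observed Y1=1, Y2=0.
  U1: stuck-at-1, inverted output ✓; others ✗
  U2: none of the 3 fault types match ✗
  U3: stuck-at-0, inverted output ✓; others ✗
  U4: none of the 3 fault types match ✗
  U5: stuck-at-1, inverted output ✓; others ✗
  U6: stuck-at-0, inverted output ✓; others ✗
Consistent faults: {U1 stuck-at-1, U1 inverted output, U3 stuck-at-0, U3 inverted output, U5 stuck-at-1, U5 inverted output, U6 stuck-at-0, U6 inverted output} — 8 in all.

8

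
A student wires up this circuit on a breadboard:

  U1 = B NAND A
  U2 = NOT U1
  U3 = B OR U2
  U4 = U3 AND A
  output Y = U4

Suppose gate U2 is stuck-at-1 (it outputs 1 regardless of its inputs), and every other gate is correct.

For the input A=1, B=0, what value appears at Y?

Propagate with U2 forced: U1=1, U2=1 [stuck-at-1], U3=1, U4=1.
So Y = 1. (Without the fault it would be 0.)

1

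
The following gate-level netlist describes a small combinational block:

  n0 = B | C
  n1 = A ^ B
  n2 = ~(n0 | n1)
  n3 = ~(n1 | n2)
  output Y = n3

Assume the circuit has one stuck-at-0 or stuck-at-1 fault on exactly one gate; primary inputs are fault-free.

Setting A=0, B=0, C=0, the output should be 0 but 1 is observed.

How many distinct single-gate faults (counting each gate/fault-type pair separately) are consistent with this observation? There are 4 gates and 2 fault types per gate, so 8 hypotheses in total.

3

Fault-free: n0=0, n1=0, n2=1, n3=0 → 0. Observed 1.
  n0 stuck-at-0: output 0 ✗
  n0 stuck-at-1: output 1 ✓
  n1 stuck-at-0: output 0 ✗
  n1 stuck-at-1: output 0 ✗
  n2 stuck-at-0: output 1 ✓
  n2 stuck-at-1: output 0 ✗
  n3 stuck-at-0: output 0 ✗
  n3 stuck-at-1: output 1 ✓
Consistent faults: {n0 stuck-at-1, n2 stuck-at-0, n3 stuck-at-1} — 3 in all.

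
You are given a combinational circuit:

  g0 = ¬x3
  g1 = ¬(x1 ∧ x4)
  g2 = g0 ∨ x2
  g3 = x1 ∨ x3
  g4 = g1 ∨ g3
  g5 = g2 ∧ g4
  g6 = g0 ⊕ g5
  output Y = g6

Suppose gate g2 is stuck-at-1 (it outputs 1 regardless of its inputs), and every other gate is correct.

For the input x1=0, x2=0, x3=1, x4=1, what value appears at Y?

1

Propagate with g2 forced: g0=0, g1=1, g2=1 [stuck-at-1], g3=1, g4=1, g5=1, g6=1.
So Y = 1. (Without the fault it would be 0.)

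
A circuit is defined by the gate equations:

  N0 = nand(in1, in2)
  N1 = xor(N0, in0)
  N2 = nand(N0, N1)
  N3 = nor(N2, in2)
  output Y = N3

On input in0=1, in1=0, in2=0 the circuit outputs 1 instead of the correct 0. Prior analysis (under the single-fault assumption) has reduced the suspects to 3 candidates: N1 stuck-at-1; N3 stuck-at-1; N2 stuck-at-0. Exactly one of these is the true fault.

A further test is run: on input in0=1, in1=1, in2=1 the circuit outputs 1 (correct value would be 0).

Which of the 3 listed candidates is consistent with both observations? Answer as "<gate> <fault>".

N3 stuck-at-1

Evaluate each candidate on input in0=1, in1=1, in2=1:
  N1 stuck-at-1: N0=0, N1=1 [stuck-at-1], N2=1, N3=0 → 0 — eliminated
  N3 stuck-at-1: N0=0, N1=1, N2=1, N3=1 [stuck-at-1] → 1 — matches
  N2 stuck-at-0: N0=0, N1=1, N2=0 [stuck-at-0], N3=0 → 0 — eliminated
Only N3 stuck-at-1 reproduces the observed 1.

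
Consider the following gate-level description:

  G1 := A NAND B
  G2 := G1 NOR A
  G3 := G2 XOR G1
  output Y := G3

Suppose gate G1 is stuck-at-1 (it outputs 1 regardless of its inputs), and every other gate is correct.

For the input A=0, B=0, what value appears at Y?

1

Propagate with G1 forced: G1=1 [stuck-at-1], G2=0, G3=1.
So Y = 1. (Same as the fault-free value — the fault is masked on this input.)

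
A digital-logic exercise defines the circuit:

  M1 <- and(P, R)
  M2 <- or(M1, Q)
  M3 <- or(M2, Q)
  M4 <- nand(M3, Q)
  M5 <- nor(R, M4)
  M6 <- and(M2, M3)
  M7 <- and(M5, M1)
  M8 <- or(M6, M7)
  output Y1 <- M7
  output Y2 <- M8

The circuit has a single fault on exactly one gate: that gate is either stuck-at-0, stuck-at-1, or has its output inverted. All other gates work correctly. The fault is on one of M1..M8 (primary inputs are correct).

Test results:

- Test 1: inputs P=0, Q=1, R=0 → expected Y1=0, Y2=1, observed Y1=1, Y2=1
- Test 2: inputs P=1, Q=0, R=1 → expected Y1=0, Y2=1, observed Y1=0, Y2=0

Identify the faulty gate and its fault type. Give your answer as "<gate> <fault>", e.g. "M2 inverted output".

Fault-free values for test 1 (P=0, Q=1, R=0): M1=0, M2=1, M3=1, M4=0, M5=1, M6=1, M7=0, M8=1, giving Y1=0, Y2=1. Observed Y1=1, Y2=1.
Test 1: faults giving observed Y1=1, Y2=1 are {M1 stuck-at-1, M1 inverted output, M7 stuck-at-1, M7 inverted output}.
Test 2 (P=1, Q=0, R=1): fault-free M1=1, M2=1, M3=1, M4=1, M5=0, M6=1, M7=0, M8=1 → Y1=0, Y2=1; observed Y1=0, Y2=0. Eliminates M1 stuck-at-1, M7 stuck-at-1, M7 inverted output.
Only M1 inverted output is consistent with every test.

M1 inverted output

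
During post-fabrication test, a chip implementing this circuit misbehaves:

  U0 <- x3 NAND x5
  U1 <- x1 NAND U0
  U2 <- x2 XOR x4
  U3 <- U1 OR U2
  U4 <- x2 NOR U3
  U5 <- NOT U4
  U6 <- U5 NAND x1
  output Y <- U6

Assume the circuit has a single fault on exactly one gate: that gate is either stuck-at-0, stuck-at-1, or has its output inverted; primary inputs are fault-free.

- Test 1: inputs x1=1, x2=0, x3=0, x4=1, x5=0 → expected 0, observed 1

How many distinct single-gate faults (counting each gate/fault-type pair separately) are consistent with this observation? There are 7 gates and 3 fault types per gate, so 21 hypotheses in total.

10

Fault-free: U0=1, U1=0, U2=1, U3=1, U4=0, U5=1, U6=0 → 0. Observed 1.
  U0: none of the 3 fault types match ✗
  U1: none of the 3 fault types match ✗
  U2: stuck-at-0, inverted output ✓; others ✗
  U3: stuck-at-0, inverted output ✓; others ✗
  U4: stuck-at-1, inverted output ✓; others ✗
  U5: stuck-at-0, inverted output ✓; others ✗
  U6: stuck-at-1, inverted output ✓; others ✗
Consistent faults: {U2 stuck-at-0, U2 inverted output, U3 stuck-at-0, U3 inverted output, U4 stuck-at-1, U4 inverted output, U5 stuck-at-0, U5 inverted output, U6 stuck-at-1, U6 inverted output} — 10 in all.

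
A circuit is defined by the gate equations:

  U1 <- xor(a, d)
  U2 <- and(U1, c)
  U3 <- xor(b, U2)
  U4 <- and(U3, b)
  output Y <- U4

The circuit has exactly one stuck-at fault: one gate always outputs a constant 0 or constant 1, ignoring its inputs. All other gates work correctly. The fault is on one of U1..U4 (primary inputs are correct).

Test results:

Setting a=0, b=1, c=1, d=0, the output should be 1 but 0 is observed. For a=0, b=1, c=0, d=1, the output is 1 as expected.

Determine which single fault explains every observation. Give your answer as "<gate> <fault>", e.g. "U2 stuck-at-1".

U1 stuck-at-1

Fault-free values for test 1 (a=0, b=1, c=1, d=0): U1=0, U2=0, U3=1, U4=1, giving Y=1. Observed 0.
Test 1: faults giving observed 0 are {U1 stuck-at-1, U2 stuck-at-1, U3 stuck-at-0, U4 stuck-at-0}.
Test 2 (a=0, b=1, c=0, d=1): fault-free U1=1, U2=0, U3=1, U4=1 → 1; observed 1. Eliminates U2 stuck-at-1, U3 stuck-at-0, U4 stuck-at-0.
Only U1 stuck-at-1 is consistent with every test.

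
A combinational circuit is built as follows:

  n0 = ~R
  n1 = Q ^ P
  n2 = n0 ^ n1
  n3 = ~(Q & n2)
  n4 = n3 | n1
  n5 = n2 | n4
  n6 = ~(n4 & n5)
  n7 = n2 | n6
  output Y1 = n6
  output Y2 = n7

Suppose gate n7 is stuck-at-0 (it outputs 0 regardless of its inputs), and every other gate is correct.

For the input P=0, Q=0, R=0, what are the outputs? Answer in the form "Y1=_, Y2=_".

Y1=0, Y2=0

Propagate with n7 forced: n0=1, n1=0, n2=1, n3=1, n4=1, n5=1, n6=0, n7=0 [stuck-at-0].
So the outputs are Y1=0, Y2=0. (Without the fault they would be Y1=0, Y2=1.)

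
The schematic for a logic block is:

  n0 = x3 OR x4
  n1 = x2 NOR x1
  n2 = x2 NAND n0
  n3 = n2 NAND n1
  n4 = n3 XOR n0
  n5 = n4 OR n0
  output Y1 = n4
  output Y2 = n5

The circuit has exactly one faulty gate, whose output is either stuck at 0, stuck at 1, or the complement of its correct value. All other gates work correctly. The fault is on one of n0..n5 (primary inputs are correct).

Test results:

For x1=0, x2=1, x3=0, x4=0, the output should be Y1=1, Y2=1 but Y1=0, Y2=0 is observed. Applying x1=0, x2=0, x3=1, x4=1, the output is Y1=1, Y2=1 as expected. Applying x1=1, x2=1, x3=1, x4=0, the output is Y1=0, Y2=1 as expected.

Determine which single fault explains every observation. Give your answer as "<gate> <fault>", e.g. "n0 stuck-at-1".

Fault-free values for test 1 (x1=0, x2=1, x3=0, x4=0): n0=0, n1=0, n2=1, n3=1, n4=1, n5=1, giving Y1=1, Y2=1. Observed Y1=0, Y2=0.
Test 1: faults giving observed Y1=0, Y2=0 are {n1 stuck-at-1, n1 inverted output, n3 stuck-at-0, n3 inverted output, n4 stuck-at-0, n4 inverted output}.
Test 2 (x1=0, x2=0, x3=1, x4=1): fault-free n0=1, n1=1, n2=1, n3=0, n4=1, n5=1 → Y1=1, Y2=1; observed Y1=1, Y2=1. Eliminates n1 inverted output, n3 inverted output, n4 stuck-at-0, n4 inverted output.
Test 3 (x1=1, x2=1, x3=1, x4=0): fault-free n0=1, n1=0, n2=0, n3=1, n4=0, n5=1 → Y1=0, Y2=1; observed Y1=0, Y2=1. Eliminates n3 stuck-at-0.
Only n1 stuck-at-1 is consistent with every test.

n1 stuck-at-1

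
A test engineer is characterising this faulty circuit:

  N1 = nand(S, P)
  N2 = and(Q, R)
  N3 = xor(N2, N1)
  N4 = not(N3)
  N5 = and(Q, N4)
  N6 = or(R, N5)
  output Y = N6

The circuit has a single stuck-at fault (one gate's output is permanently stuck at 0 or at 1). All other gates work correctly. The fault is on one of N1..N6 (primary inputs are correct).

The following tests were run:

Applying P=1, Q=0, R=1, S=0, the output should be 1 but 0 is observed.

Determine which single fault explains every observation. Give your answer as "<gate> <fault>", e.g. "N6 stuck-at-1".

N6 stuck-at-0

Fault-free values for test 1 (P=1, Q=0, R=1, S=0): N1=1, N2=0, N3=1, N4=0, N5=0, N6=1, giving Y=1. Observed 0.
Test 1: faults giving observed 0 are {N6 stuck-at-0}.
Only N6 stuck-at-0 is consistent with every test.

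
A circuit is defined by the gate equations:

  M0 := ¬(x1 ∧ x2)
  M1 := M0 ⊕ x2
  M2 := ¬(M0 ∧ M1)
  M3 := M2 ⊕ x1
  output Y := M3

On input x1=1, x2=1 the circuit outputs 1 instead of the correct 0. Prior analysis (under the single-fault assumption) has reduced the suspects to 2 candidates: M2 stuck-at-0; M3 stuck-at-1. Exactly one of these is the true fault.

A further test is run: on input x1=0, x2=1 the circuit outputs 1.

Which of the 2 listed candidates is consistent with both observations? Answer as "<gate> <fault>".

Evaluate each candidate on input x1=0, x2=1:
  M2 stuck-at-0: M0=1, M1=0, M2=0 [stuck-at-0], M3=0 → 0 — eliminated
  M3 stuck-at-1: M0=1, M1=0, M2=1, M3=1 [stuck-at-1] → 1 — matches
Only M3 stuck-at-1 reproduces the observed 1.

M3 stuck-at-1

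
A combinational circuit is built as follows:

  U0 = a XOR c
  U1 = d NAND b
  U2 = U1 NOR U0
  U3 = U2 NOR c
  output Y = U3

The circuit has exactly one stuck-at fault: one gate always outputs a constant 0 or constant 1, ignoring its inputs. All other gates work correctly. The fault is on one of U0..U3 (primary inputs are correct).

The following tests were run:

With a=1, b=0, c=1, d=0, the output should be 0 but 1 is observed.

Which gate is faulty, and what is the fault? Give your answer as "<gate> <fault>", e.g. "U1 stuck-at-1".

U3 stuck-at-1

Fault-free values for test 1 (a=1, b=0, c=1, d=0): U0=0, U1=1, U2=0, U3=0, giving Y=0. Observed 1.
Test 1: faults giving observed 1 are {U3 stuck-at-1}.
Only U3 stuck-at-1 is consistent with every test.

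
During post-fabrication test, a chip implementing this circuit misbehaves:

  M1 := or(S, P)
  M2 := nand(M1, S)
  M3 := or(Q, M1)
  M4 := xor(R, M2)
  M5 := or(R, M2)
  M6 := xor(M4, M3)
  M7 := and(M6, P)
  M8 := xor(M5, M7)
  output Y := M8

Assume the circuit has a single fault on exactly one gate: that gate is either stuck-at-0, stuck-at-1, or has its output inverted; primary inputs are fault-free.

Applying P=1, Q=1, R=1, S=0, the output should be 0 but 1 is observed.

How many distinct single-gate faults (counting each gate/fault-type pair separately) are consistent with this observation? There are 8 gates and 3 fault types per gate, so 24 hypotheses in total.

14

Fault-free: M1=1, M2=1, M3=1, M4=0, M5=1, M6=1, M7=1, M8=0 → 0. Observed 1.
  M1: none of the 3 fault types match ✗
  M2: stuck-at-0, inverted output ✓; others ✗
  M3: stuck-at-0, inverted output ✓; others ✗
  M4: stuck-at-1, inverted output ✓; others ✗
  M5: stuck-at-0, inverted output ✓; others ✗
  M6: stuck-at-0, inverted output ✓; others ✗
  M7: stuck-at-0, inverted output ✓; others ✗
  M8: stuck-at-1, inverted output ✓; others ✗
Consistent faults: {M2 stuck-at-0, M2 inverted output, M3 stuck-at-0, M3 inverted output, M4 stuck-at-1, M4 inverted output, M5 stuck-at-0, M5 inverted output, M6 stuck-at-0, M6 inverted output, M7 stuck-at-0, M7 inverted output, M8 stuck-at-1, M8 inverted output} — 14 in all.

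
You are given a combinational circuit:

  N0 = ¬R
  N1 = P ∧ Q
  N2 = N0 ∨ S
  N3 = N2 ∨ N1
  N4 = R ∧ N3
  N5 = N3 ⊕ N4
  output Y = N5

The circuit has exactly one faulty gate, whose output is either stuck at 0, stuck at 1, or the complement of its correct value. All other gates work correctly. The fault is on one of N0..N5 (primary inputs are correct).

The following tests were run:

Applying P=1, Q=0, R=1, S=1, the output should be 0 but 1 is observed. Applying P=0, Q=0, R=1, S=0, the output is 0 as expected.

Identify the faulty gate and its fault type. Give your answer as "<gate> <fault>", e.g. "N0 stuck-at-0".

N4 stuck-at-0

Fault-free values for test 1 (P=1, Q=0, R=1, S=1): N0=0, N1=0, N2=1, N3=1, N4=1, N5=0, giving Y=0. Observed 1.
Test 1: faults giving observed 1 are {N4 stuck-at-0, N4 inverted output, N5 stuck-at-1, N5 inverted output}.
Test 2 (P=0, Q=0, R=1, S=0): fault-free N0=0, N1=0, N2=0, N3=0, N4=0, N5=0 → 0; observed 0. Eliminates N4 inverted output, N5 stuck-at-1, N5 inverted output.
Only N4 stuck-at-0 is consistent with every test.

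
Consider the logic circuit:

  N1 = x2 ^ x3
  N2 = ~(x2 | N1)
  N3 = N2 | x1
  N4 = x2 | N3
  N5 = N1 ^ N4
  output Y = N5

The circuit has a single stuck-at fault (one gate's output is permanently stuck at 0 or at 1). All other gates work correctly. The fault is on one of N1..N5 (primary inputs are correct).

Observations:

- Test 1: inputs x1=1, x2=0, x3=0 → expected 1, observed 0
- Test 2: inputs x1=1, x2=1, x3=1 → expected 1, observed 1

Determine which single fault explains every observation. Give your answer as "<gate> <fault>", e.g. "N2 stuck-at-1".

Fault-free values for test 1 (x1=1, x2=0, x3=0): N1=0, N2=1, N3=1, N4=1, N5=1, giving Y=1. Observed 0.
Test 1: faults giving observed 0 are {N1 stuck-at-1, N3 stuck-at-0, N4 stuck-at-0, N5 stuck-at-0}.
Test 2 (x1=1, x2=1, x3=1): fault-free N1=0, N2=0, N3=1, N4=1, N5=1 → 1; observed 1. Eliminates N1 stuck-at-1, N4 stuck-at-0, N5 stuck-at-0.
Only N3 stuck-at-0 is consistent with every test.

N3 stuck-at-0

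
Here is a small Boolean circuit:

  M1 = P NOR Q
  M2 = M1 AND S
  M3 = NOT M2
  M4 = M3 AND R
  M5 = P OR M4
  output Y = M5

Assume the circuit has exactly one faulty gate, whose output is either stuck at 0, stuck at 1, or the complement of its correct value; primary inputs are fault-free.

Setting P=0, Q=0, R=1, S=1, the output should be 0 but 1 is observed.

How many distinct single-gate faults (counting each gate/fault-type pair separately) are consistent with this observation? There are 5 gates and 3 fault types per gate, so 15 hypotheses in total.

10

Fault-free: M1=1, M2=1, M3=0, M4=0, M5=0 → 0. Observed 1.
  M1: stuck-at-0, inverted output ✓; others ✗
  M2: stuck-at-0, inverted output ✓; others ✗
  M3: stuck-at-1, inverted output ✓; others ✗
  M4: stuck-at-1, inverted output ✓; others ✗
  M5: stuck-at-1, inverted output ✓; others ✗
Consistent faults: {M1 stuck-at-0, M1 inverted output, M2 stuck-at-0, M2 inverted output, M3 stuck-at-1, M3 inverted output, M4 stuck-at-1, M4 inverted output, M5 stuck-at-1, M5 inverted output} — 10 in all.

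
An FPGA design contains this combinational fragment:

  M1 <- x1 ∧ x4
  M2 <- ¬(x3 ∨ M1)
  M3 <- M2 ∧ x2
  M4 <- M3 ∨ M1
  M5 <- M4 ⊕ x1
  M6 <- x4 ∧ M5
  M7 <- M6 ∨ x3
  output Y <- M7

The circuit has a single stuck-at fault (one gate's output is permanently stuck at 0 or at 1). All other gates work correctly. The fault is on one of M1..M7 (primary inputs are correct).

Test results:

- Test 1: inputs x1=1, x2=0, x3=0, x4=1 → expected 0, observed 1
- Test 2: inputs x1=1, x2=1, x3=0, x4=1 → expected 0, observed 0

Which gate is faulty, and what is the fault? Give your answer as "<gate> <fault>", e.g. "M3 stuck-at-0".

Fault-free values for test 1 (x1=1, x2=0, x3=0, x4=1): M1=1, M2=0, M3=0, M4=1, M5=0, M6=0, M7=0, giving Y=0. Observed 1.
Test 1: faults giving observed 1 are {M1 stuck-at-0, M4 stuck-at-0, M5 stuck-at-1, M6 stuck-at-1, M7 stuck-at-1}.
Test 2 (x1=1, x2=1, x3=0, x4=1): fault-free M1=1, M2=0, M3=0, M4=1, M5=0, M6=0, M7=0 → 0; observed 0. Eliminates M4 stuck-at-0, M5 stuck-at-1, M6 stuck-at-1, M7 stuck-at-1.
Only M1 stuck-at-0 is consistent with every test.

M1 stuck-at-0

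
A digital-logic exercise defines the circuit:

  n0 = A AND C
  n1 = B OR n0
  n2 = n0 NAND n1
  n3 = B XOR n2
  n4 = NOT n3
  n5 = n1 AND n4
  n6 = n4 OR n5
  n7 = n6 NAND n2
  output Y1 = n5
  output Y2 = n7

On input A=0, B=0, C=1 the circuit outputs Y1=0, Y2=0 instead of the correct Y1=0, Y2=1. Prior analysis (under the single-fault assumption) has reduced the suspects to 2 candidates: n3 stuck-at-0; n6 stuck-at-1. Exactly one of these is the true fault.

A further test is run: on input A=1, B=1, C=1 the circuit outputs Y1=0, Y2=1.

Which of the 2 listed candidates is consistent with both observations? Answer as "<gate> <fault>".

n6 stuck-at-1

Evaluate each candidate on input A=1, B=1, C=1:
  n3 stuck-at-0: n0=1, n1=1, n2=0, n3=0 [stuck-at-0], n4=1, n5=1, n6=1, n7=1 → Y1=1, Y2=1 — eliminated
  n6 stuck-at-1: n0=1, n1=1, n2=0, n3=1, n4=0, n5=0, n6=1 [stuck-at-1], n7=1 → Y1=0, Y2=1 — matches
Only n6 stuck-at-1 reproduces the observed Y1=0, Y2=1.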